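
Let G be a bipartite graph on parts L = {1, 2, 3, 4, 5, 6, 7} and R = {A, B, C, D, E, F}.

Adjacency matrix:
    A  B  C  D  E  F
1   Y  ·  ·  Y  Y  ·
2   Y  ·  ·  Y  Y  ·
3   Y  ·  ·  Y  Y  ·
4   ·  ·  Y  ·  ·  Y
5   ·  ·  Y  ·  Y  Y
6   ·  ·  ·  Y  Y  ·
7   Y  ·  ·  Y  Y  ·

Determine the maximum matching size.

5

For example, pair 1–A, 2–D, 3–E, 4–F, 5–C.
The set {1, 2, 3, 6, 7} has only 3 neighbours ({A, D, E}), so by Hall's theorem at most 5 of the 7 left vertices can be matched.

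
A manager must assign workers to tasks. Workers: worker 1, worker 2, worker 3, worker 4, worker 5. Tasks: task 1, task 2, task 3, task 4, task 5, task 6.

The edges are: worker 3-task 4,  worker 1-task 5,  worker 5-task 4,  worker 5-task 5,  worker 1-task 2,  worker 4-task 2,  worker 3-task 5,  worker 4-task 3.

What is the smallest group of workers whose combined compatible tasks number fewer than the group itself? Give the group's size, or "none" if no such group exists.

Take S = {worker 2}. Its neighbourhood is {}, so |N(S)| = 0 < |S| = 1.

1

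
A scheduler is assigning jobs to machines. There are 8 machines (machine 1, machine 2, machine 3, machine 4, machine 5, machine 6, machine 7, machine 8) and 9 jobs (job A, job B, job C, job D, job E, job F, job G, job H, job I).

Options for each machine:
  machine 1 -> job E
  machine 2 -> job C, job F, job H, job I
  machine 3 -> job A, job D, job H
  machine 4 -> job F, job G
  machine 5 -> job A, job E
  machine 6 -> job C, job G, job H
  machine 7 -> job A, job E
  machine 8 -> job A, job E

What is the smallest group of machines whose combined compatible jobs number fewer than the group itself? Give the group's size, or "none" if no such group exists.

3

Take S = {machine 1, machine 5, machine 7}. Its neighbourhood is {job A, job E}, so |N(S)| = 2 < |S| = 3.
Every subset of size less than 3 has at least as many neighbours as members, so 3 is the minimum.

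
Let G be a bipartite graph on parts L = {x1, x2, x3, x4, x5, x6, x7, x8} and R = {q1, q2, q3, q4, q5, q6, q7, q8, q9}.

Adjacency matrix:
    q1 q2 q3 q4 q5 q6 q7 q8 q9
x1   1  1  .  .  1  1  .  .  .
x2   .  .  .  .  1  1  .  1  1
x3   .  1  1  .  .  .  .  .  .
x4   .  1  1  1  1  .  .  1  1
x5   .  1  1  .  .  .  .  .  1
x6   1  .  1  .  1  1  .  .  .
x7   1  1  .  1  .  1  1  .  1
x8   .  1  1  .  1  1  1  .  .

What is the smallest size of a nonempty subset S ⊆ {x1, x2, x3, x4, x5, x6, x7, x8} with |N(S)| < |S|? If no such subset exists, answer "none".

none

A matching saturating every left vertex exists, for instance x1→q2, x2→q5, x3→q3, x4→q8, x5→q9, x6→q1, x7→q4, x8→q6.
By Hall's marriage theorem, this means |N(S)| ≥ |S| for every subset S, so no violating subset exists.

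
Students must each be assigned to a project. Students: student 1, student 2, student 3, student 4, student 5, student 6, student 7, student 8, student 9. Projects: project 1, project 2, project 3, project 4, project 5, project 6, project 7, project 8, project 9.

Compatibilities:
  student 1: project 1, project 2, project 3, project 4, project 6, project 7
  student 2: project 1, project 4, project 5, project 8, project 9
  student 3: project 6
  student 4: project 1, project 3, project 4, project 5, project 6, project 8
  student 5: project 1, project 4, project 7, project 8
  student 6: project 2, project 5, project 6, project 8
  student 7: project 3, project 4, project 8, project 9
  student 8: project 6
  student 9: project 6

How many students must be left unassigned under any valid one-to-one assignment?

For example, pair student 1-project 7, student 2-project 4, student 3-project 6, student 4-project 3, student 5-project 1, student 6-project 8, student 7-project 9.
The set {student 3, student 8, student 9} has only 1 neighbour ({project 6}), so by Hall's theorem at most 7 of the 9 students can be matched.
That matches 7 of the 9, leaving 2 unmatched; no matching can do better.

2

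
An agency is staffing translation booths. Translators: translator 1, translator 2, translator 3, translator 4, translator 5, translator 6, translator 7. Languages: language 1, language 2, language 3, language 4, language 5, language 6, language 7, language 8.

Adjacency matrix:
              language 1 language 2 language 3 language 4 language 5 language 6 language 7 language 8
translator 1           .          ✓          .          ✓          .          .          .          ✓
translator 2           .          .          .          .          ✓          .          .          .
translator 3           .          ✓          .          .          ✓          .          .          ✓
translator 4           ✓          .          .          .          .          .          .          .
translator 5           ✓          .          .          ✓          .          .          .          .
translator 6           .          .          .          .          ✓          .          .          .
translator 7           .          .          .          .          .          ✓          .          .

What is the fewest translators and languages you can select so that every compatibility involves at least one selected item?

6

A maximum matching has 6 edges (e.g. translator 1–language 2, translator 2–language 5, translator 3–language 8, translator 4–language 1, translator 5–language 4, translator 7–language 6).
By König's theorem the minimum vertex cover has the same size. One such cover is {translator 1, translator 3, translator 4, translator 5, translator 7, language 5}.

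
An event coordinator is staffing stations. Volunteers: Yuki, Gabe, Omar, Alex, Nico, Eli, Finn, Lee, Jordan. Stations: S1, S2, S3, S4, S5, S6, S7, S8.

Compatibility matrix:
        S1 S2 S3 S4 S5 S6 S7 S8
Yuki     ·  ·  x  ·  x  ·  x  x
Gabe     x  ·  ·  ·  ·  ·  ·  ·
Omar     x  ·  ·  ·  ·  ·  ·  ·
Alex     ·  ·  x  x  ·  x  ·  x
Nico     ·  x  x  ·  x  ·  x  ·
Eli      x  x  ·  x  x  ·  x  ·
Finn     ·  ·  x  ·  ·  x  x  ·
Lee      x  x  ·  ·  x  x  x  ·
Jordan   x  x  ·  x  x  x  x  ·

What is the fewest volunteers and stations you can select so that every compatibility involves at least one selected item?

8

A maximum matching has 8 edges (e.g. Yuki–S8, Gabe–S1, Alex–S6, Nico–S5, Eli–S4, Finn–S3, Lee–S7, Jordan–S2).
By König's theorem the minimum vertex cover has the same size. One such cover is {Yuki, Alex, Nico, Eli, Finn, Lee, Jordan, S1}.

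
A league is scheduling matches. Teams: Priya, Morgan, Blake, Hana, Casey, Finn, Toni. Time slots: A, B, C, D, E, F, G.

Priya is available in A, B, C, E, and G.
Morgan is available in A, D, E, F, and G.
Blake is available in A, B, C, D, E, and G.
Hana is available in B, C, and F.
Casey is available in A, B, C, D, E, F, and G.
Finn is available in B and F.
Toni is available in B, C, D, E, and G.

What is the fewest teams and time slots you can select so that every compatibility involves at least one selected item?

7

A maximum matching has 7 edges (e.g. Priya–A, Morgan–D, Blake–B, Hana–C, Casey–E, Finn–F, Toni–G).
By König's theorem the minimum vertex cover has the same size. One such cover is {Priya, Morgan, Blake, Hana, Casey, Finn, Toni}.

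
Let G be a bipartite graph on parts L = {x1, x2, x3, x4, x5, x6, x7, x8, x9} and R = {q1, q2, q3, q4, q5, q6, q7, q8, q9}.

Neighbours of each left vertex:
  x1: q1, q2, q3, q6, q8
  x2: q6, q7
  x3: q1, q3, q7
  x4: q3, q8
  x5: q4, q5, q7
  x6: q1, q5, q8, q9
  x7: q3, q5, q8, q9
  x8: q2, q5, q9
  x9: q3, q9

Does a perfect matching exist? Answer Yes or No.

Yes

One maximum matching: x1-q6, x2-q7, x3-q1, x4-q3, x5-q4, x6-q5, x7-q8, x8-q2, x9-q9.
Every left vertex is matched, so this is a perfect matching.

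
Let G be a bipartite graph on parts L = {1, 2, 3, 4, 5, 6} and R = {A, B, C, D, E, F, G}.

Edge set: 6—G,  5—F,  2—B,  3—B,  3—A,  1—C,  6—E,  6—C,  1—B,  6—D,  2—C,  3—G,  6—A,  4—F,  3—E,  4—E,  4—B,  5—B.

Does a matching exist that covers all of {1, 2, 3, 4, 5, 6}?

Yes

One maximum matching: 1-C, 2-B, 3-A, 4-E, 5-F, 6-G.
Every left vertex is matched, so this matching saturates all of them.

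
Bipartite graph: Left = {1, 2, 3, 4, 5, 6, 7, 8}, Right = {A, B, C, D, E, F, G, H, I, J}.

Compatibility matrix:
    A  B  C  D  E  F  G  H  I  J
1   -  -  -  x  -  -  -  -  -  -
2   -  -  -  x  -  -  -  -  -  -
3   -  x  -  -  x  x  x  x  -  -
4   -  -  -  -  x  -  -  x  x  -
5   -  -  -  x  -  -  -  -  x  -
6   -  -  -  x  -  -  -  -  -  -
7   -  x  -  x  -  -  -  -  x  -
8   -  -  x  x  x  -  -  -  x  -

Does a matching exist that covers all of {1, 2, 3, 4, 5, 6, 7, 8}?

No

The set {1, 2, 6} has only 1 neighbour ({D}), so by Hall's theorem at most 6 of the 8 left vertices can be matched.
Hence no matching covers every left vertex.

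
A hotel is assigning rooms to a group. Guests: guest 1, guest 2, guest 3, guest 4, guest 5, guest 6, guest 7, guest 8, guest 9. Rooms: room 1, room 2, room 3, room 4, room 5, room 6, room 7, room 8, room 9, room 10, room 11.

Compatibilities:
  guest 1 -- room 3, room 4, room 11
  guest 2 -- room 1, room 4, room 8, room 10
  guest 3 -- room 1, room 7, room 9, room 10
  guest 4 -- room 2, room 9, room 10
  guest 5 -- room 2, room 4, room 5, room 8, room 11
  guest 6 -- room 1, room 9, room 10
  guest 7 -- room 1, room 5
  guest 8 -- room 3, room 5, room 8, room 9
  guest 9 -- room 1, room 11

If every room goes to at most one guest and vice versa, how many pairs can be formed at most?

9

One maximum matching: guest 1-room 3, guest 2-room 8, guest 3-room 7, guest 4-room 10, guest 5-room 4, guest 6-room 1, guest 7-room 5, guest 8-room 9, guest 9-room 11.
All 9 guests are matched, so no larger matching exists.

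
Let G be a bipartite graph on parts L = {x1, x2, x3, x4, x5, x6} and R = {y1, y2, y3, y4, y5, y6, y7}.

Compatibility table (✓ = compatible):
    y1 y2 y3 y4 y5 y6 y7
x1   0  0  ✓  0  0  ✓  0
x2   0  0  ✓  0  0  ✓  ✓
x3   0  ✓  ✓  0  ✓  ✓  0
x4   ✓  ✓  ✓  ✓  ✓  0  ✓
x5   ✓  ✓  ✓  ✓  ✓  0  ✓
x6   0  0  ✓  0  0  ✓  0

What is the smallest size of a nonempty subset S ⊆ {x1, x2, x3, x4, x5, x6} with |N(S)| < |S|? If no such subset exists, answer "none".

A matching saturating every left vertex exists, for instance x1→y6, x2→y7, x3→y2, x4→y1, x5→y4, x6→y3.
By Hall's marriage theorem, this means |N(S)| ≥ |S| for every subset S, so no violating subset exists.

none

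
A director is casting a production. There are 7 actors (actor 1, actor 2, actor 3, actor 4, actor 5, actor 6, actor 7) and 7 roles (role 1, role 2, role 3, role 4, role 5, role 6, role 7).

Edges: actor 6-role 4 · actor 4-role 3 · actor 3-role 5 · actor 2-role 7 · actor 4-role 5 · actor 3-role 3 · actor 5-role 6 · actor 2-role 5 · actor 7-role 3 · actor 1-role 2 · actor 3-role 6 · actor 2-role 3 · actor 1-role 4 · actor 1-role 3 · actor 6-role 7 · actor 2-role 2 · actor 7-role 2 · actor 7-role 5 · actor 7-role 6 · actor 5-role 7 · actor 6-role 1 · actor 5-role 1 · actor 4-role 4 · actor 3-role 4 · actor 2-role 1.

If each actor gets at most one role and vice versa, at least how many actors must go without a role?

0

A valid assignment of size 7: actor 1-role 2, actor 2-role 7, actor 3-role 5, actor 4-role 4, actor 5-role 6, actor 6-role 1, actor 7-role 3.
All 7 actors are matched, so no larger matching exists.
That matches 7 of the 7, leaving 0 unmatched; no matching can do better.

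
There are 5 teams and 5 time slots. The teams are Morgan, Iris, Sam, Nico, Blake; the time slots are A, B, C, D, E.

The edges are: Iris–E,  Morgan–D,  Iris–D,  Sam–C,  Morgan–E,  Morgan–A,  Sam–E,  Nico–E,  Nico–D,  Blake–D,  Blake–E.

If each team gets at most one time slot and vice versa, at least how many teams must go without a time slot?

For example, pair Morgan→A, Iris→D, Sam→C, Nico→E.
The set {Iris, Nico, Blake} has only 2 neighbours ({D, E}), so by Hall's theorem at most 4 of the 5 teams can be matched.
That matches 4 of the 5, leaving 1 unmatched; no matching can do better.

1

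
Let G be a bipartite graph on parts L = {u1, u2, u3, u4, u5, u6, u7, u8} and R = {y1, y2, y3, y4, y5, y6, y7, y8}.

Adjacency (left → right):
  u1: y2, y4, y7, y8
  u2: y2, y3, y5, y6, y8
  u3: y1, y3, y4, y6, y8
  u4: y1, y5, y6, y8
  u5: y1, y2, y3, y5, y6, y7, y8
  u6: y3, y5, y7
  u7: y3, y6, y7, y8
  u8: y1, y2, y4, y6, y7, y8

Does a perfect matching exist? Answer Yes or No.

Yes

One maximum matching: u1-y2, u2-y6, u3-y4, u4-y5, u5-y1, u6-y3, u7-y8, u8-y7.
Every left vertex is matched, so this is a perfect matching.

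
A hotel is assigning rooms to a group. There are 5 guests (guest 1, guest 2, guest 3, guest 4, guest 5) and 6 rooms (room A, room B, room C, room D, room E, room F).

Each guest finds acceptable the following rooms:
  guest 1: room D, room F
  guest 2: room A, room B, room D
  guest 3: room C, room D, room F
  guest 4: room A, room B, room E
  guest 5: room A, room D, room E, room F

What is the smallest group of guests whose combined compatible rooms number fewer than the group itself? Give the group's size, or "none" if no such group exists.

none

A matching saturating every guest exists, for instance guest 1→room D, guest 2→room B, guest 3→room C, guest 4→room E, guest 5→room F.
By Hall's marriage theorem, this means |N(S)| ≥ |S| for every subset S, so no violating subset exists.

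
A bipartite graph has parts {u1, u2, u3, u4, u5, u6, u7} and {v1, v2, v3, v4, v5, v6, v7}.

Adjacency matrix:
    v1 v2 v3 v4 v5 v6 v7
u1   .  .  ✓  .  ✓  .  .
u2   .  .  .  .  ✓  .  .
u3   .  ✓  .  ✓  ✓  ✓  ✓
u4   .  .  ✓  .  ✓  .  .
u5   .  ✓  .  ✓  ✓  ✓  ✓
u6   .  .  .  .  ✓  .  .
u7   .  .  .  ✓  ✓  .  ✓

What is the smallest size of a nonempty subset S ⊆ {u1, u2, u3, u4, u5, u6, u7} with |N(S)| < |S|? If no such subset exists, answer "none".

Take S = {u2, u6}. Its neighbourhood is {v5}, so |N(S)| = 1 < |S| = 2.
No single vertex violates Hall's condition since each has at least one neighbour, so 2 is the minimum.

2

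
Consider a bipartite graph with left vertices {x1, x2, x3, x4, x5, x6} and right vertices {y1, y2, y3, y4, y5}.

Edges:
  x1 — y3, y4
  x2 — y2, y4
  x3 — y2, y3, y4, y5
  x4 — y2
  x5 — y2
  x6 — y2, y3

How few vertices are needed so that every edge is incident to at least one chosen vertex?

A maximum matching has 4 edges (e.g. x1–y3, x2–y4, x3–y5, x4–y2).
By König's theorem the minimum vertex cover has the same size. One such cover is {x3, y2, y3, y4}.

4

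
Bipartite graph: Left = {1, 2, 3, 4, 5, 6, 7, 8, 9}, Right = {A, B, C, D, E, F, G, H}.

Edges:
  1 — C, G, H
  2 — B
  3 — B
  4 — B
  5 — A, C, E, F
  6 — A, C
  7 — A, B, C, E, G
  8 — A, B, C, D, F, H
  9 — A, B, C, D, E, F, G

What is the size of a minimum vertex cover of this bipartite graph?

7

A maximum matching has 7 edges (e.g. 1–C, 2–B, 5–F, 6–A, 7–E, 8–H, 9–G).
By König's theorem the minimum vertex cover has the same size. One such cover is {1, 5, 6, 7, 8, 9, B}.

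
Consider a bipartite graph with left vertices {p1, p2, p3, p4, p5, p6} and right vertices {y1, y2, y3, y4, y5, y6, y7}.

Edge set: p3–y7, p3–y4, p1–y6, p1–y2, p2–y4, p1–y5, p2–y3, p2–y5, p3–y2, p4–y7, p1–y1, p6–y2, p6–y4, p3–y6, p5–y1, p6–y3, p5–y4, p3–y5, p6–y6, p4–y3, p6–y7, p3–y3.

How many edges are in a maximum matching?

6

A valid assignment of size 6: p1-y2, p2-y4, p3-y6, p4-y3, p5-y1, p6-y7.
All 6 left vertices are matched, so no larger matching exists.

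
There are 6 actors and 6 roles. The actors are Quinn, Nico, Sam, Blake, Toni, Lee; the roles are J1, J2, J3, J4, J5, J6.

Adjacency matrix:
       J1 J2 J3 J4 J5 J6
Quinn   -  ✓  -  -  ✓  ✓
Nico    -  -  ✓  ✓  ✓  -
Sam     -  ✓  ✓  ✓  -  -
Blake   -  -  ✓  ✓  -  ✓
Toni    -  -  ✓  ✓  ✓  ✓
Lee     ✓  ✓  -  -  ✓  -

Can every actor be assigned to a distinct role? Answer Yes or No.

One maximum matching: Quinn-J5, Nico-J4, Sam-J2, Blake-J6, Toni-J3, Lee-J1.
All 6 actors are covered.

Yes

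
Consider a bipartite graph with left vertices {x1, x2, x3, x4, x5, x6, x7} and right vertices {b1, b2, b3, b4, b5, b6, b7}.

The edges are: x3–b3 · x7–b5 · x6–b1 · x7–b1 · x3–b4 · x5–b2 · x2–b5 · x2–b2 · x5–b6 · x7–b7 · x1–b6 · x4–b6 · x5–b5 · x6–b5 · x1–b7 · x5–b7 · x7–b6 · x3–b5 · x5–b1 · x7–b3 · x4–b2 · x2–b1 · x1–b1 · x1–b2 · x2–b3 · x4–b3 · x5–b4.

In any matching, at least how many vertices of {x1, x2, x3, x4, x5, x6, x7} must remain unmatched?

0

One maximum matching: x1-b6, x2-b2, x3-b4, x4-b3, x5-b1, x6-b5, x7-b7.
This saturates every left vertex, so 7 is the maximum.
That matches 7 of the 7, leaving 0 unmatched; no matching can do better.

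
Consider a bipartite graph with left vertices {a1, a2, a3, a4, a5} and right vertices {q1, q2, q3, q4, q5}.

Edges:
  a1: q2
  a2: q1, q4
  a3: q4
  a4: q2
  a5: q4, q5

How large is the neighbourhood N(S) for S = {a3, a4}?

2

The union of neighbours of {a3, a4} is {q2, q4}, which has 2 elements.
Since |N(S)| = 2 ≥ |S| = 2, Hall's condition holds for this subset.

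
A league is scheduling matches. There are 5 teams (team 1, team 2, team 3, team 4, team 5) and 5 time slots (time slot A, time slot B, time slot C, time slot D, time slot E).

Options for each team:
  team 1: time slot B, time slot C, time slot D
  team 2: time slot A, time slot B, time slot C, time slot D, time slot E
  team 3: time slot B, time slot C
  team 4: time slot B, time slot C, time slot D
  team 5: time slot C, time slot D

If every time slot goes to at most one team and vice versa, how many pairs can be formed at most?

One maximum matching: team 1-time slot B, team 2-time slot E, team 3-time slot C, team 4-time slot D.
The set {team 1, team 3, team 4, team 5} has only 3 neighbours ({time slot B, time slot C, time slot D}), so by Hall's theorem at most 4 of the 5 teams can be matched.

4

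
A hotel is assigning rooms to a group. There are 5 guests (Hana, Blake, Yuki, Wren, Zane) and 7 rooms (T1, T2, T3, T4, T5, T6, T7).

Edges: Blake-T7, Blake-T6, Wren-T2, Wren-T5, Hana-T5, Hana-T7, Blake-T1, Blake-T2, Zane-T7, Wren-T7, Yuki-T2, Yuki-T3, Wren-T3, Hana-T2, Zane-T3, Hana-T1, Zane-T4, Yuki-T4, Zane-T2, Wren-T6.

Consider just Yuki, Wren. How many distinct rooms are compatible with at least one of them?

The union of neighbours of {Yuki, Wren} is {T2, T3, T4, T5, T6, T7}, which has 6 elements.
Since |N(S)| = 6 ≥ |S| = 2, Hall's condition holds for this subset.

6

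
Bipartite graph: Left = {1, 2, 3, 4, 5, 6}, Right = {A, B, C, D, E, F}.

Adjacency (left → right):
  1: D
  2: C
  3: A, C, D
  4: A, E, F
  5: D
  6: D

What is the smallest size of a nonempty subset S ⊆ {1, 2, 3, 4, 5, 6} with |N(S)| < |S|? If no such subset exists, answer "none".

2

Take S = {1, 5}. Its neighbourhood is {D}, so |N(S)| = 1 < |S| = 2.
No single vertex violates Hall's condition since each has at least one neighbour, so 2 is the minimum.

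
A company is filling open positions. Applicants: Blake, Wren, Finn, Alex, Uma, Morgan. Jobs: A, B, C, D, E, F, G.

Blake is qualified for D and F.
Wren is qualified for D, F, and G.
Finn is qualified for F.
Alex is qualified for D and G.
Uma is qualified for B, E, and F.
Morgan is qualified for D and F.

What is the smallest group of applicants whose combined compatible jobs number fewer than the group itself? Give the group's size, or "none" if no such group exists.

Take S = {Blake, Finn, Morgan}. Its neighbourhood is {D, F}, so |N(S)| = 2 < |S| = 3.
Every subset of size less than 3 has at least as many neighbours as members, so 3 is the minimum.

3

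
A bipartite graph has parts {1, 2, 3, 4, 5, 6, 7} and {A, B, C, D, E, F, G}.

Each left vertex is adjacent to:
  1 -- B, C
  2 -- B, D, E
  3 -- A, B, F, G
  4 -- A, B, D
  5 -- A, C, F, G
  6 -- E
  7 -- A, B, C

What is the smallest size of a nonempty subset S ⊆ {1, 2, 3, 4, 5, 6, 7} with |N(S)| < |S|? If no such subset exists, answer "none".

none

A matching saturating every left vertex exists, for instance 1→C, 2→D, 3→F, 4→A, 5→G, 6→E, 7→B.
By Hall's marriage theorem, this means |N(S)| ≥ |S| for every subset S, so no violating subset exists.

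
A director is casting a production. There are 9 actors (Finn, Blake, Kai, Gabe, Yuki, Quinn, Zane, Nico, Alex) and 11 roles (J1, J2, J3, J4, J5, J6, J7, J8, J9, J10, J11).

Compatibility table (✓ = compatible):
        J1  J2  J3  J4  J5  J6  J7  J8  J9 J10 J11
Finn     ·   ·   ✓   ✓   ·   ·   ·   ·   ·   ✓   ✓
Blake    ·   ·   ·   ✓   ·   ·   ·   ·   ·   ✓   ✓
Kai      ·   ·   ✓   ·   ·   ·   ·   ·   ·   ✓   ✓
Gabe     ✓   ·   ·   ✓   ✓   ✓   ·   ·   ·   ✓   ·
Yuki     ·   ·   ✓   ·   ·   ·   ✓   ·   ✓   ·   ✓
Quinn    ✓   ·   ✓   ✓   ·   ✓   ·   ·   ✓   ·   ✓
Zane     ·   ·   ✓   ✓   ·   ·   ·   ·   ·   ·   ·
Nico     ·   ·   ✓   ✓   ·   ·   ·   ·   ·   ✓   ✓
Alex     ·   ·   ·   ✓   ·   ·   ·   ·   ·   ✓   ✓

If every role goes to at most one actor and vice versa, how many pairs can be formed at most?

For example, pair Finn-J10, Blake-J4, Kai-J11, Gabe-J6, Yuki-J7, Quinn-J9, Zane-J3.
The set {Finn, Blake, Kai, Zane, Nico, Alex} has only 4 neighbours ({J10, J11, J3, J4}), so by Hall's theorem at most 7 of the 9 actors can be matched.

7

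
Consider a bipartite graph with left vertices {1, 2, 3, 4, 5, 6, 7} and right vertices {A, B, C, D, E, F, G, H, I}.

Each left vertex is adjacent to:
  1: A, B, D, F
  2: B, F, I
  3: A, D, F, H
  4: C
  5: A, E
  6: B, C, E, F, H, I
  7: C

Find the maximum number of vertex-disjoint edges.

6

One maximum matching: 1-B, 2-I, 3-F, 4-C, 5-A, 6-E.
The set {4, 7} has only 1 neighbour ({C}), so by Hall's theorem at most 6 of the 7 left vertices can be matched.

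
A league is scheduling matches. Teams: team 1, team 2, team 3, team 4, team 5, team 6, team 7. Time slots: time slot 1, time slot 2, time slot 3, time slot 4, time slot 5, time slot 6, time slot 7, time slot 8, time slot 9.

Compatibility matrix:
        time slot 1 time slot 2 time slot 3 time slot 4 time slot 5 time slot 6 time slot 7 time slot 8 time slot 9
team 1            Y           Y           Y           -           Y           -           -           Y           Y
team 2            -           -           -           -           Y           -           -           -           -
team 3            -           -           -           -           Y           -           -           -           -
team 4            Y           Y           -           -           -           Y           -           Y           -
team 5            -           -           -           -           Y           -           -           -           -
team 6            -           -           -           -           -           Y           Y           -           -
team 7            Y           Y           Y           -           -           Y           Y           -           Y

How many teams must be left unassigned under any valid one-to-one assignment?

For example, pair team 1→time slot 3, team 2→time slot 5, team 4→time slot 8, team 6→time slot 6, team 7→time slot 7.
The set {team 2, team 3, team 5} has only 1 neighbour ({time slot 5}), so by Hall's theorem at most 5 of the 7 teams can be matched.
That matches 5 of the 7, leaving 2 unmatched; no matching can do better.

2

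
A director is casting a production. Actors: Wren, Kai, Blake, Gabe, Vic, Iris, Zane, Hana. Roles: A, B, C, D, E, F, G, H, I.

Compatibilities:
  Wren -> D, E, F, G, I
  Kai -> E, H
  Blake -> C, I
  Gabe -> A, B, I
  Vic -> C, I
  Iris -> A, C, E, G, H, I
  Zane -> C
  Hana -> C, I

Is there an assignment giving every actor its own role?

No

The set {Blake, Vic, Zane, Hana} has only 2 neighbours ({C, I}), so by Hall's theorem at most 6 of the 8 actors can be matched.
Hence no matching covers every actor.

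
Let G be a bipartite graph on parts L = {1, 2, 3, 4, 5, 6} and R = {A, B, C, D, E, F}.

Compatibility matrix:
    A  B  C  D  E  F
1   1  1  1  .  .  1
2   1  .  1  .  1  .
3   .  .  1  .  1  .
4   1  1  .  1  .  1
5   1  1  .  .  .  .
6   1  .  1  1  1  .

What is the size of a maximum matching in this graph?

6

A valid assignment of size 6: 1–F, 2–A, 3–C, 4–D, 5–B, 6–E.
This saturates every left vertex, so 6 is the maximum.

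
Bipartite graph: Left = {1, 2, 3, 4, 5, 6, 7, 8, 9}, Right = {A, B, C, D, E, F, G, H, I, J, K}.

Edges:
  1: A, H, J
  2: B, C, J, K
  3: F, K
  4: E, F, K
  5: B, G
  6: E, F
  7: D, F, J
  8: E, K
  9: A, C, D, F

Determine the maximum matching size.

A valid assignment of size 8: 1→H, 2→B, 3→K, 4→F, 5→G, 6→E, 7→J, 9→C.
The set {3, 4, 6, 8} has only 3 neighbours ({E, F, K}), so by Hall's theorem at most 8 of the 9 left vertices can be matched.

8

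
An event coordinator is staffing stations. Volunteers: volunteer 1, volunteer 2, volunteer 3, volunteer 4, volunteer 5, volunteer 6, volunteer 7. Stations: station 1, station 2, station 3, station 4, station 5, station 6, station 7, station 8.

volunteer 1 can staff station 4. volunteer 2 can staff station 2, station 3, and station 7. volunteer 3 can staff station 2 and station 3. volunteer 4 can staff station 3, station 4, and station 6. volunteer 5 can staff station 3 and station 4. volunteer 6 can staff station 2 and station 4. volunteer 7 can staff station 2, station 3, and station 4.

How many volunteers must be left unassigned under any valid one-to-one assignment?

A valid assignment of size 5: volunteer 1–station 4, volunteer 2–station 7, volunteer 3–station 2, volunteer 4–station 6, volunteer 5–station 3.
The set {volunteer 1, volunteer 3, volunteer 5, volunteer 6, volunteer 7} has only 3 neighbours ({station 2, station 3, station 4}), so by Hall's theorem at most 5 of the 7 volunteers can be matched.
That matches 5 of the 7, leaving 2 unmatched; no matching can do better.

2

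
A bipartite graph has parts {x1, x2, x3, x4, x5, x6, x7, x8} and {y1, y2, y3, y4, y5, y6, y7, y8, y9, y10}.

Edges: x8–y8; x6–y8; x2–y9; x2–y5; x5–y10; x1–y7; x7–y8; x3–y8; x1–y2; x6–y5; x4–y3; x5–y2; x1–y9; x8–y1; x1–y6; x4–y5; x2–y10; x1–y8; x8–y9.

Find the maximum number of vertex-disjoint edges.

7

For example, pair x1→y7, x2→y10, x3→y8, x4→y3, x5→y2, x6→y5, x8→y1.
The set {x3, x7} has only 1 neighbour ({y8}), so by Hall's theorem at most 7 of the 8 left vertices can be matched.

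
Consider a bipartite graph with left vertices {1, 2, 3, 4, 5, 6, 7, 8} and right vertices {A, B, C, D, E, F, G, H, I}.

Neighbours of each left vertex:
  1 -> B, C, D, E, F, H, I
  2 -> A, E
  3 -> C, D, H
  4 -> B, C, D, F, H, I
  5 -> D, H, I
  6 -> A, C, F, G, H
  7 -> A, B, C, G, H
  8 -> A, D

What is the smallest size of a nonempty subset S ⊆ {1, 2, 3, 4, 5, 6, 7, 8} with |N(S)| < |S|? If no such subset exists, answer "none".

A matching saturating every left vertex exists, for instance 1→E, 2→A, 3→C, 4→F, 5→H, 6→G, 7→B, 8→D.
By Hall's marriage theorem, this means |N(S)| ≥ |S| for every subset S, so no violating subset exists.

none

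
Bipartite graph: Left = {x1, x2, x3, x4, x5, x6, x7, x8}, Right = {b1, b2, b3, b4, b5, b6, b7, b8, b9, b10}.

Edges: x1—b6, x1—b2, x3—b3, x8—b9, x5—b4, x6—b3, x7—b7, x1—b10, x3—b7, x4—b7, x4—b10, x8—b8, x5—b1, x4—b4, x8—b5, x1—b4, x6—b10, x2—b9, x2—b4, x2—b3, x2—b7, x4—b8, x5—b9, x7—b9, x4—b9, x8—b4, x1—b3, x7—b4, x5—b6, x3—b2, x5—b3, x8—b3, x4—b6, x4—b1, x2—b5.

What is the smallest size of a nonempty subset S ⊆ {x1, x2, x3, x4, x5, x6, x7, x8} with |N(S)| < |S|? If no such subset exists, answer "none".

A matching saturating every left vertex exists, for instance x1→b6, x2→b7, x3→b2, x4→b10, x5→b1, x6→b3, x7→b4, x8→b5.
By Hall's marriage theorem, this means |N(S)| ≥ |S| for every subset S, so no violating subset exists.

none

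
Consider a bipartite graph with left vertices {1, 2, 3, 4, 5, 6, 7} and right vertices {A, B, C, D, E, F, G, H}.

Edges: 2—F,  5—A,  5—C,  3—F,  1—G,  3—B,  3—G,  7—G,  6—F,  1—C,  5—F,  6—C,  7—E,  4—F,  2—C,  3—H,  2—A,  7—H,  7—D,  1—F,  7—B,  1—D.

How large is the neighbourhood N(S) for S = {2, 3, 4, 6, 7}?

8

The union of neighbours of {2, 3, 4, 6, 7} is {A, B, C, D, E, F, G, H}, which has 8 elements.
Since |N(S)| = 8 ≥ |S| = 5, Hall's condition holds for this subset.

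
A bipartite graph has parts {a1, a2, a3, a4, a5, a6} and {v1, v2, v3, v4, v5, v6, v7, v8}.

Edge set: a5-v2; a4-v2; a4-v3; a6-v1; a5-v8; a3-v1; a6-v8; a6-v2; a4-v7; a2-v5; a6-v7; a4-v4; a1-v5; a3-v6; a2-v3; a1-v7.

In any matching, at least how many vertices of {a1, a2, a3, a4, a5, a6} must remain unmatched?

One maximum matching: a1–v5, a2–v3, a3–v6, a4–v7, a5–v8, a6–v2.
All 6 left vertices are matched, so no larger matching exists.
That matches 6 of the 6, leaving 0 unmatched; no matching can do better.

0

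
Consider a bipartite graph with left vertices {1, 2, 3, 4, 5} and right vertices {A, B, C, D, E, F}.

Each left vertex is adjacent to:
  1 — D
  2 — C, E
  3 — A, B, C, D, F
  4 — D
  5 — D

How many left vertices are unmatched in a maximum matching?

One maximum matching: 1→D, 2→E, 3→A.
The set {1, 4, 5} has only 1 neighbour ({D}), so by Hall's theorem at most 3 of the 5 left vertices can be matched.
That matches 3 of the 5, leaving 2 unmatched; no matching can do better.

2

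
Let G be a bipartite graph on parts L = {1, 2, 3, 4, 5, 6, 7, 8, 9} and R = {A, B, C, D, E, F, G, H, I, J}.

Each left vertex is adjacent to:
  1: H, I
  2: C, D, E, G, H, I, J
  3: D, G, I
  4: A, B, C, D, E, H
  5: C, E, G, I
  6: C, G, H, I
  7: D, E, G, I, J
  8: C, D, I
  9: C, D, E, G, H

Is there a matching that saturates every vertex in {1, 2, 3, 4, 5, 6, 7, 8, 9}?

No

The set {1, 2, 3, 5, 6, 7, 8, 9} has only 7 neighbours ({C, D, E, G, H, I, J}), so by Hall's theorem at most 8 of the 9 left vertices can be matched.
Hence no matching covers every left vertex.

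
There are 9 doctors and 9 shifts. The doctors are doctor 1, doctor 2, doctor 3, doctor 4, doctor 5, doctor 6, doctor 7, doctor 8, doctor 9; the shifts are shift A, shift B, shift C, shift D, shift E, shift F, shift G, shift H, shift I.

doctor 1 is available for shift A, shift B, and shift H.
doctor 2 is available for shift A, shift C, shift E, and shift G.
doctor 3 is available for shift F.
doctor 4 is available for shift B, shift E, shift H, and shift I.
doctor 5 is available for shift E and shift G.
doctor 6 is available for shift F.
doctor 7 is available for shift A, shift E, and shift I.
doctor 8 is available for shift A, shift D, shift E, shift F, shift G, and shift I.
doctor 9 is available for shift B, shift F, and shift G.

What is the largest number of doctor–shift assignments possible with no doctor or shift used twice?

8

For example, pair doctor 1→shift H, doctor 2→shift C, doctor 3→shift F, doctor 4→shift B, doctor 5→shift E, doctor 7→shift I, doctor 8→shift A, doctor 9→shift G.
The set {doctor 3, doctor 6} has only 1 neighbour ({shift F}), so by Hall's theorem at most 8 of the 9 doctors can be matched.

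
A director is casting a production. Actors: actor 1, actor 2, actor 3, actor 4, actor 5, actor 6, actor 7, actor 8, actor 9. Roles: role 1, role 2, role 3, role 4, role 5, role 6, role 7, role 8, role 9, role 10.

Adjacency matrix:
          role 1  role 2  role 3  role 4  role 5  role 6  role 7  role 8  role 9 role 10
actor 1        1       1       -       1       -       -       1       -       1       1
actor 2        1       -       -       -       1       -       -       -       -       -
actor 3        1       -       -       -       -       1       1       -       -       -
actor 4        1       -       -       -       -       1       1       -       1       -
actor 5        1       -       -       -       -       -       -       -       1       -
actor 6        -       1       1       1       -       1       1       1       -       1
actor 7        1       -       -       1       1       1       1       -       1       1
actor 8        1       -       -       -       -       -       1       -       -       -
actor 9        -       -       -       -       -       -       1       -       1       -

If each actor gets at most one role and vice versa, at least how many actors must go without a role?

1

For example, pair actor 1→role 2, actor 2→role 5, actor 3→role 1, actor 4→role 6, actor 5→role 9, actor 6→role 8, actor 7→role 10, actor 8→role 7.
The set {actor 3, actor 4, actor 5, actor 8, actor 9} has only 4 neighbours ({role 1, role 6, role 7, role 9}), so by Hall's theorem at most 8 of the 9 actors can be matched.
That matches 8 of the 9, leaving 1 unmatched; no matching can do better.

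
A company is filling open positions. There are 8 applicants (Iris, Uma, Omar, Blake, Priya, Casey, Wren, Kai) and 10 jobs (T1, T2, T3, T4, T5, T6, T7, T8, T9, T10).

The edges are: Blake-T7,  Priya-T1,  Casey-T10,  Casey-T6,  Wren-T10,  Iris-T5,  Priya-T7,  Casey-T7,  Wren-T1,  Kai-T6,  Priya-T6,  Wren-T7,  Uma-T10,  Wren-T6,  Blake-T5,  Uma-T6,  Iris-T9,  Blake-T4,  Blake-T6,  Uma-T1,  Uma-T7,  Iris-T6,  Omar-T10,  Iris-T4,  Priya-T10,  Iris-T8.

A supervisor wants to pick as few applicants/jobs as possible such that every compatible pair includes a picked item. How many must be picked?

6

A maximum matching has 6 edges (e.g. Iris–T4, Uma–T1, Omar–T10, Blake–T5, Priya–T6, Casey–T7).
By König's theorem the minimum vertex cover has the same size. One such cover is {Iris, Blake, T1, T6, T7, T10}.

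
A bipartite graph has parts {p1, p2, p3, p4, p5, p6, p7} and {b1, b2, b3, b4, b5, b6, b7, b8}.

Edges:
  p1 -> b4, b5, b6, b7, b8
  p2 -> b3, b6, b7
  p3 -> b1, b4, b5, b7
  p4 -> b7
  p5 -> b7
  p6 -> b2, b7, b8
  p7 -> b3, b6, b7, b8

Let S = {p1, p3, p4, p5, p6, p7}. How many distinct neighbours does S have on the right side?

The union of neighbours of {p1, p3, p4, p5, p6, p7} is {b1, b2, b3, b4, b5, b6, b7, b8}, which has 8 elements.
Since |N(S)| = 8 ≥ |S| = 6, Hall's condition holds for this subset.

8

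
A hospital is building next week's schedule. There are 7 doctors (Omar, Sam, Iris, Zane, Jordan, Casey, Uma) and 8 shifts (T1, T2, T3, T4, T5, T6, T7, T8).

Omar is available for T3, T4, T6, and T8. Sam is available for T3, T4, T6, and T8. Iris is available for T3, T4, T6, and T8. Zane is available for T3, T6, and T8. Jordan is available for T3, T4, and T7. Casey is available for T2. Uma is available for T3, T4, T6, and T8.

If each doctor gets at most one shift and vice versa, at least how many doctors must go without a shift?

1

A valid assignment of size 6: Omar-T3, Sam-T8, Iris-T4, Zane-T6, Jordan-T7, Casey-T2.
The set {Omar, Sam, Iris, Zane, Uma} has only 4 neighbours ({T3, T4, T6, T8}), so by Hall's theorem at most 6 of the 7 doctors can be matched.
That matches 6 of the 7, leaving 1 unmatched; no matching can do better.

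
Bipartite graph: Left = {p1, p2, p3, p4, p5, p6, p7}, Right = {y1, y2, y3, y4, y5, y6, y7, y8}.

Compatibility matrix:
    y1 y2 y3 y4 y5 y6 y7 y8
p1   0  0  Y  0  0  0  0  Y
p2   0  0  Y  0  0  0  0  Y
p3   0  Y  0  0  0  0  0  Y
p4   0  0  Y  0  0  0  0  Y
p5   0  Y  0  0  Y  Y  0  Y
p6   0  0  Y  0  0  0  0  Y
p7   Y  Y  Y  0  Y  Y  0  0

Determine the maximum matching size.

A valid assignment of size 5: p1–y8, p2–y3, p3–y2, p5–y5, p7–y6.
The set {p1, p2, p4, p6} has only 2 neighbours ({y3, y8}), so by Hall's theorem at most 5 of the 7 left vertices can be matched.

5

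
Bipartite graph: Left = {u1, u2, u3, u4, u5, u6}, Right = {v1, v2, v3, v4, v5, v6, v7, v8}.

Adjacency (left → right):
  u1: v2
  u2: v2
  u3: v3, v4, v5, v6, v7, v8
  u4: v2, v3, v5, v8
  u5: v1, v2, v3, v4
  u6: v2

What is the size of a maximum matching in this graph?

A valid assignment of size 4: u1→v2, u3→v3, u4→v8, u5→v1.
The set {u1, u2, u6} has only 1 neighbour ({v2}), so by Hall's theorem at most 4 of the 6 left vertices can be matched.

4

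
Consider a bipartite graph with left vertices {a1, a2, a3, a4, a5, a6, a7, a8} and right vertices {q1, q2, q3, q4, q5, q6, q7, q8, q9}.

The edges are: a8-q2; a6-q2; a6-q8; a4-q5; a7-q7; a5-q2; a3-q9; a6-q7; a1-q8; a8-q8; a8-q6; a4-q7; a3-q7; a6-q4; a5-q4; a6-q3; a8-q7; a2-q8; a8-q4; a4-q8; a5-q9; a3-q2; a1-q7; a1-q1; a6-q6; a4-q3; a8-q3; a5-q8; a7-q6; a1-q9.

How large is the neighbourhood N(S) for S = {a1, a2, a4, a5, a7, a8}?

The union of neighbours of {a1, a2, a4, a5, a7, a8} is {q1, q2, q3, q4, q5, q6, q7, q8, q9}, which has 9 elements.
Since |N(S)| = 9 ≥ |S| = 6, Hall's condition holds for this subset.

9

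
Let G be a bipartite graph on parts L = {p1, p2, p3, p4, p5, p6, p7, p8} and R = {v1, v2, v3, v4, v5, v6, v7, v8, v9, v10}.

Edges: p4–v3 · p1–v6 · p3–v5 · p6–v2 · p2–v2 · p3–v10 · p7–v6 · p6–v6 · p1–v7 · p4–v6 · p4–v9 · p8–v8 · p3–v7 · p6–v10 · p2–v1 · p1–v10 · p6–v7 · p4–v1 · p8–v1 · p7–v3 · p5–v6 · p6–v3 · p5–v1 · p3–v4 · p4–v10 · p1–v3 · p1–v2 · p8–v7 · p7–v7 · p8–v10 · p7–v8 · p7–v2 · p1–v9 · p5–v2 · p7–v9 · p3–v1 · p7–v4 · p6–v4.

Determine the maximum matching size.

For example, pair p1–v3, p2–v1, p3–v5, p4–v9, p5–v6, p6–v4, p7–v2, p8–v10.
All 8 left vertices are matched, so no larger matching exists.

8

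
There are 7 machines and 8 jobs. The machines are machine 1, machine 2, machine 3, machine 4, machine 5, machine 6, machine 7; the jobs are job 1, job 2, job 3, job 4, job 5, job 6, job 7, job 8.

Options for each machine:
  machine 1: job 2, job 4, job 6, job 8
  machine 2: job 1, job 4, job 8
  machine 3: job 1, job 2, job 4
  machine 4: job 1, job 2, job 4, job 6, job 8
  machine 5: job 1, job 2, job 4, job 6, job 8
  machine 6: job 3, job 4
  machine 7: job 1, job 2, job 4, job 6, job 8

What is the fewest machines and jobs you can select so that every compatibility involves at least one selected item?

The 6 edges machine 1–job 6, machine 2–job 8, machine 3–job 2, machine 4–job 4, machine 5–job 1, machine 6–job 3 form a matching, so any vertex cover needs at least 6 vertices (one per matched edge).
Conversely {machine 6, job 1, job 2, job 4, job 6, job 8} meets every edge and has exactly 6 vertices, so 6 is optimal.

6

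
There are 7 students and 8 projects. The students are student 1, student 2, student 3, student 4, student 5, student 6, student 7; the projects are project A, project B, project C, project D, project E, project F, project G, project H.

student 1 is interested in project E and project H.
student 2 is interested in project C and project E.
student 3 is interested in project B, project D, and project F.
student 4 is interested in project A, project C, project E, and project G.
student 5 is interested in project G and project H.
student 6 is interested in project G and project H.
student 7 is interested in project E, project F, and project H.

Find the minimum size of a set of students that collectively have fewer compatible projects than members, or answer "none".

A matching saturating every student exists, for instance student 1→project E, student 2→project C, student 3→project B, student 4→project A, student 5→project H, student 6→project G, student 7→project F.
By Hall's marriage theorem, this means |N(S)| ≥ |S| for every subset S, so no violating subset exists.

none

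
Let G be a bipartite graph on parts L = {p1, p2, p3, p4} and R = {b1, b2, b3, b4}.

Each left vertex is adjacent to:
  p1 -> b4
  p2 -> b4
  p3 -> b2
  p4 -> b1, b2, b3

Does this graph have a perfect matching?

The set {p1, p2} has only 1 neighbour ({b4}), so by Hall's theorem at most 3 of the 4 left vertices can be matched.
Hence no matching covers every left vertex.

No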